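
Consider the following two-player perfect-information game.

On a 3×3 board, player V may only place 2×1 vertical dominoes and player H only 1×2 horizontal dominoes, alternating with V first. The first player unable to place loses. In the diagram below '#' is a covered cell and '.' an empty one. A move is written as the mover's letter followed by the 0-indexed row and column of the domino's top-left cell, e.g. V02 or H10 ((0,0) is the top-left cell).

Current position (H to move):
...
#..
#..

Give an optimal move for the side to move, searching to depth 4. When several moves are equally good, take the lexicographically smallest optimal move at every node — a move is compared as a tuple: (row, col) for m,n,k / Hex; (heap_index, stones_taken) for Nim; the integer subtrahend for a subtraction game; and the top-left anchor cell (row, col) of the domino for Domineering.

H's best at [.../#../#..]: H11

p1 H@[.../#../#..]: H00[##./#../#..]-1 H01[.##/#../#..]-1 H11[.../###/#..]+1* H21[.../#../###]-1
p2 V@[.../###/#..] terminal -1; root [.../#../#..] d4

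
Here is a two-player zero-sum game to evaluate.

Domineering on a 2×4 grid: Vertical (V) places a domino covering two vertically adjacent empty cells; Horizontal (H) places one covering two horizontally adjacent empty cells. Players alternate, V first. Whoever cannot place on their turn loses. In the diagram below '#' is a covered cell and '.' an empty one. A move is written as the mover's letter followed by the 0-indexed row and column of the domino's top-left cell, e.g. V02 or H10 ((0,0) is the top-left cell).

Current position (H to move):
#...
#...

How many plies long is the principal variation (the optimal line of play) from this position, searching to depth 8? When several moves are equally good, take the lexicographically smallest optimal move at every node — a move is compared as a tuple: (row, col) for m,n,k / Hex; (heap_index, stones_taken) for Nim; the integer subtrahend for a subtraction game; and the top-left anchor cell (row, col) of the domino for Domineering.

PV length from [#.../#...]: 3 plies

[#.../#...] H move#1: H01:+1/###./#...*, H02:+1/#.##/#..., H11:+1/#.../###., H12:+1/#.../#.##
[###./#...] V move#2: V03:-1/####/#..#*
[####/#..#] H move#3: H11:+1/####/####*
[####/####] end (terminal -1, V#4); searched #.../#... to 8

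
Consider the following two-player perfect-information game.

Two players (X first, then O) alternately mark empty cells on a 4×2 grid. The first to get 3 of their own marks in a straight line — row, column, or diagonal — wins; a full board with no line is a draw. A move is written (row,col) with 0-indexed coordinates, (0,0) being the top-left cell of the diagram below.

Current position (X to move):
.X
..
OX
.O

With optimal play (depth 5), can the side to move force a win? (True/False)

X winning at [.X/../OX/.O]: True

p1 X@[.X/../OX/.O]: (0,0)[XX/../OX/.O]+0 (1,0)[.X/X./OX/.O]+0 (1,1)[.X/.X/OX/.O]+1* (3,0)[.X/../OX/XO]+0
p2 O@[.X/.X/OX/.O] terminal -1; root [.X/../OX/.O] d5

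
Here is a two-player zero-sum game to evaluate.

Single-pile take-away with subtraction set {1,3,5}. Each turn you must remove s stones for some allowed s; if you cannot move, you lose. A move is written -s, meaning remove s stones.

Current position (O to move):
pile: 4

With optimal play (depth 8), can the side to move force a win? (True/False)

O winning at [4]: False

p1 O@[4]: -1[3]-1* -3[1]-1
p2 X@[3]: -1[2]+1* -3[0]+1
p3 O@[2]: -1[1]-1*
p4 X@[1]: -1[0]+1*
p5 O@[0] terminal -1; root [4] d8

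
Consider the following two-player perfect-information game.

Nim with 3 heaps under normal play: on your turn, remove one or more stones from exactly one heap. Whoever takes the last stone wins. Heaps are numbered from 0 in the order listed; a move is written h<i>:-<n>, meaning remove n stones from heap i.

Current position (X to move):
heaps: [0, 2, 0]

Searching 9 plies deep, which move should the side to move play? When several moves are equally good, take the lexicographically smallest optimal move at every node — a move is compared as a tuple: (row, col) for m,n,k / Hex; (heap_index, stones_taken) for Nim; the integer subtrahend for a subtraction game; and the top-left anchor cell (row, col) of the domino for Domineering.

X's best at [(0,2,0)]: h1:-2

p1 X@[(0,2,0)]: h1:-1[(0,1,0)]-1 h1:-2[(0,0,0)]+1*
p2 O@[(0,0,0)] terminal -1; root [(0,2,0)] d9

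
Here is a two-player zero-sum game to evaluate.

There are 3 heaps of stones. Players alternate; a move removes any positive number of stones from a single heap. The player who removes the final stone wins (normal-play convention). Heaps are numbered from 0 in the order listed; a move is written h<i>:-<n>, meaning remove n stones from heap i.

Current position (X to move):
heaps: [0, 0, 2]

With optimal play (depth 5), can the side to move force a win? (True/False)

X winning at [(0,0,2)]: True

[(0,0,2)] X move#1: h2:-1:-1/(0,0,1), h2:-2:+1/(0,0,0)*
[(0,0,0)] end (terminal -1, O#2); searched (0,0,2) to 5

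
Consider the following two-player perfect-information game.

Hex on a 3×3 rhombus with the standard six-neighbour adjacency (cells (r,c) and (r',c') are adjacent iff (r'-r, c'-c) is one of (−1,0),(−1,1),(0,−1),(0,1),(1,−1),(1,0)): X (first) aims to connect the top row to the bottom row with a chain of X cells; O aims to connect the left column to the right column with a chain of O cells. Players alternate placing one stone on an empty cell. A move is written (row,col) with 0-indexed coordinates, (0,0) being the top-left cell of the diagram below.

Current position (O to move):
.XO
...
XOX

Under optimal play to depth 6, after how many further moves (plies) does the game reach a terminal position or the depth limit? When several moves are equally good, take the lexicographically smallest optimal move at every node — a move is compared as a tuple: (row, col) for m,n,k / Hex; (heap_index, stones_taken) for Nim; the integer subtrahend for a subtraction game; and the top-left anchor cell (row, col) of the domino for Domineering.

ply 1, O at .XO/.../XOX | (0,0)=-1→OXO/.../XOX*; (1,0)=-1→.XO/O../XOX; (1,1)=-1→.XO/.O./XOX; (1,2)=-1→.XO/..O/XOX
ply 2, X at OXO/.../XOX | (1,0)=+1→OXO/X../XOX*; (1,1)=+1→OXO/.X./XOX; (1,2)=+1→OXO/..X/XOX
ply 3: OXO/X../XOX is terminal -1 (O); from .XO/.../XOX depth 6

PV length from [.XO/.../XOX]: 2 plies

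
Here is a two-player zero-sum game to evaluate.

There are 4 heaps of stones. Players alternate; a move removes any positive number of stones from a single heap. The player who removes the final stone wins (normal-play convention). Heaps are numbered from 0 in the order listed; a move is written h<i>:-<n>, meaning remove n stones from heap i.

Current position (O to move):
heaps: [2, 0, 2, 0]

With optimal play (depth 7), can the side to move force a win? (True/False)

ply 1, O at (2,0,2,0) | h0:-1=-1→(1,0,2,0)*; h0:-2=-1→(0,0,2,0); h2:-1=-1→(2,0,1,0); h2:-2=-1→(2,0,0,0)
ply 2, X at (1,0,2,0) | h0:-1=-1→(0,0,2,0); h2:-1=+1→(1,0,1,0)*; h2:-2=-1→(1,0,0,0)
ply 3, O at (1,0,1,0) | h0:-1=-1→(0,0,1,0)*; h2:-1=-1→(1,0,0,0)
ply 4, X at (0,0,1,0) | h2:-1=+1→(0,0,0,0)*
ply 5: (0,0,0,0) is terminal -1 (O); from (2,0,2,0) depth 7

O winning at [(2,0,2,0)]: False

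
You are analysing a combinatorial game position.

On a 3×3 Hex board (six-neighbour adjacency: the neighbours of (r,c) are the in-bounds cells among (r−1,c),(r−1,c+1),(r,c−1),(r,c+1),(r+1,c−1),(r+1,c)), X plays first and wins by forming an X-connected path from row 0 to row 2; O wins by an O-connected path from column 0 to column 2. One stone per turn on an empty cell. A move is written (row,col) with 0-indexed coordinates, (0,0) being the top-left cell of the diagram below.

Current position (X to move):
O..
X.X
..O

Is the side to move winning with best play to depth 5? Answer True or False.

X winning at [O../X.X/..O]: True

p1 X@[O../X.X/..O]: (0,1)[OX./X.X/..O]+1* (0,2)[O.X/X.X/..O]+1 (1,1)[O../XXX/..O]+1 (2,0)[O../X.X/X.O]+1 (2,1)[O../X.X/.XO]+1
p2 O@[OX./X.X/..O]: (0,2)[OXO/X.X/..O]-1* (1,1)[OX./XOX/..O]-1 (2,0)[OX./X.X/O.O]-1 (2,1)[OX./X.X/.OO]-1
p3 X@[OXO/X.X/..O]: (1,1)[OXO/XXX/..O]+1* (2,0)[OXO/X.X/X.O]+1 (2,1)[OXO/X.X/.XO]+1
p4 O@[OXO/XXX/..O]: (2,0)[OXO/XXX/O.O]-1* (2,1)[OXO/XXX/.OO]-1
p5 X@[OXO/XXX/O.O]: (2,1)[OXO/XXX/OXO]+1*
p6 O@[OXO/XXX/OXO] terminal -1; root [O../X.X/..O] d5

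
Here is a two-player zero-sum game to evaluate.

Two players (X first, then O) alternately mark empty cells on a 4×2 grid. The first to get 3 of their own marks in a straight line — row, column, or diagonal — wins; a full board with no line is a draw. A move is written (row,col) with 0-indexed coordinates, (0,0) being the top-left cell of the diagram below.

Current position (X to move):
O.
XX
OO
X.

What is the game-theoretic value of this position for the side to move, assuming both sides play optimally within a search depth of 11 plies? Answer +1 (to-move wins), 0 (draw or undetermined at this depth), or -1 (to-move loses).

value(O./XX/OO/X., X) = 0

p1 X@[O./XX/OO/X.]: (0,1)[OX/XX/OO/X.]+0* (3,1)[O./XX/OO/XX]+0
p2 O@[OX/XX/OO/X.]: (3,1)[OX/XX/OO/XO]+0*
p3 X@[OX/XX/OO/XO] terminal +0; root [O./XX/OO/X.] d11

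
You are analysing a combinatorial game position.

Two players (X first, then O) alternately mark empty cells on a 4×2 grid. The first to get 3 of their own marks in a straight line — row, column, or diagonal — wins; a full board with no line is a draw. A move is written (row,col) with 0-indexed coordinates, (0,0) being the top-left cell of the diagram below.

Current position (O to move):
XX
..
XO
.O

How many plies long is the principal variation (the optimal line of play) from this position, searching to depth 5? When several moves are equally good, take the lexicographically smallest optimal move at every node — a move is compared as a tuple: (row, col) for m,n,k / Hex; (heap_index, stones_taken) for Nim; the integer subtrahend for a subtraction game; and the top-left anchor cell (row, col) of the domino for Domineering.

p1 O@[XX/../XO/.O]: (1,0)[XX/O./XO/.O]+0 (1,1)[XX/.O/XO/.O]+1* (3,0)[XX/../XO/OO]-1
p2 X@[XX/.O/XO/.O] terminal -1; root [XX/../XO/.O] d5

PV length from [XX/../XO/.O]: 1 ply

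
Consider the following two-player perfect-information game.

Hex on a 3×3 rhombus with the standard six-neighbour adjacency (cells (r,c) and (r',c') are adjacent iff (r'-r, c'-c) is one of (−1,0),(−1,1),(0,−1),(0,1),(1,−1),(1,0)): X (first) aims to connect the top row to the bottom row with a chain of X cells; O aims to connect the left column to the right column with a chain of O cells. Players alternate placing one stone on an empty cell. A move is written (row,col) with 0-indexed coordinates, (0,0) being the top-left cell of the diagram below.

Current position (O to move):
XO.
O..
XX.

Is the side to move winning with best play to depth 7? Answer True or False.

O winning at [XO./O../XX.]: True

[XO./O../XX.] O move#1: (0,2):+1/XOO/O../XX.*, (1,1):+1/XO./OO./XX., (1,2):+1/XO./O.O/XX., (2,2):-1/XO./O../XXO
[XOO/O../XX.] end (terminal -1, X#2); searched XO./O../XX. to 7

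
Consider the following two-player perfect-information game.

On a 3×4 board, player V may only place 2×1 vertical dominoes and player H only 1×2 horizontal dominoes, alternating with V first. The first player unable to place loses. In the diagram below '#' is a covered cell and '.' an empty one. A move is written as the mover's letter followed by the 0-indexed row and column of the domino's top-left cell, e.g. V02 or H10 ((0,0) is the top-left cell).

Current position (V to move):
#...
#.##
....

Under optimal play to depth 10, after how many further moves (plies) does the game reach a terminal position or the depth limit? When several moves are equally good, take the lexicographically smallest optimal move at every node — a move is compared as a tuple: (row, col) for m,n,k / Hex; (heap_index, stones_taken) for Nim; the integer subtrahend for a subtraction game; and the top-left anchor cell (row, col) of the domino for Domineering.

PV length from [#.../#.##/....]: 2 plies

[#.../#.##/....] V move#1: V01:-1/##../####/....*, V11:-1/#.../####/.#..
[##../####/....] H move#2: H02:+1/####/####/....*, H20:+1/##../####/##.., H21:+1/##../####/.##., H22:+1/##../####/..##
[####/####/....] end (terminal -1, V#3); searched #.../#.##/.... to 10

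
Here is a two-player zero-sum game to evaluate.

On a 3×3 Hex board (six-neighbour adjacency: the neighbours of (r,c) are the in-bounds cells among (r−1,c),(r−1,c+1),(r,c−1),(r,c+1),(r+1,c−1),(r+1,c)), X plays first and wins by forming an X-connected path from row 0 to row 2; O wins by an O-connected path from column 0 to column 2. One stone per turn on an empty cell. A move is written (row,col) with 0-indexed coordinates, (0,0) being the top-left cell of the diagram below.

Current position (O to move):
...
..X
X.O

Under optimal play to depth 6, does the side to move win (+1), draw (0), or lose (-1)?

ply 1, O at .../..X/X.O | (0,0)=-1→O../..X/X.O*; (0,1)=-1→.O./..X/X.O; (0,2)=-1→..O/..X/X.O; (1,0)=-1→.../O.X/X.O; (1,1)=-1→.../.OX/X.O; (2,1)=-1→.../..X/XOO
ply 2, X at O../..X/X.O | (0,1)=+1→OX./..X/X.O*; (0,2)=+1→O.X/..X/X.O; (1,0)=+1→O../X.X/X.O; (1,1)=+1→O../.XX/X.O; (2,1)=+1→O../..X/XXO
ply 3, O at OX./..X/X.O | (0,2)=-1→OXO/..X/X.O*; (1,0)=-1→OX./O.X/X.O; (1,1)=-1→OX./.OX/X.O; (2,1)=-1→OX./..X/XOO
ply 4, X at OXO/..X/X.O | (1,0)=+1→OXO/X.X/X.O*; (1,1)=+1→OXO/.XX/X.O; (2,1)=+1→OXO/..X/XXO
ply 5: OXO/X.X/X.O is terminal -1 (O); from .../..X/X.O depth 6

value(.../..X/X.O, O) = -1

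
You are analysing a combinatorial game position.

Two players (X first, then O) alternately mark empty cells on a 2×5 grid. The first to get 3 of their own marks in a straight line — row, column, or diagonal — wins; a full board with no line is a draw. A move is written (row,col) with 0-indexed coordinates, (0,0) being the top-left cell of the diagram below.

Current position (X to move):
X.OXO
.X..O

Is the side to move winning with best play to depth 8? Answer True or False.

[X.OXO/.X..O] X move#1: (0,1):+0/XXOXO/.X..O, (1,0):+0/X.OXO/XX..O, (1,2):+1/X.OXO/.XX.O*, (1,3):+0/X.OXO/.X.XO
[X.OXO/.XX.O] O move#2: (0,1):-1/XOOXO/.XX.O*, (1,0):-1/X.OXO/OXX.O, (1,3):-1/X.OXO/.XXOO
[XOOXO/.XX.O] X move#3: (1,0):+1/XOOXO/XXX.O*, (1,3):+1/XOOXO/.XXXO
[XOOXO/XXX.O] end (terminal -1, O#4); searched X.OXO/.X..O to 8

X winning at [X.OXO/.X..O]: True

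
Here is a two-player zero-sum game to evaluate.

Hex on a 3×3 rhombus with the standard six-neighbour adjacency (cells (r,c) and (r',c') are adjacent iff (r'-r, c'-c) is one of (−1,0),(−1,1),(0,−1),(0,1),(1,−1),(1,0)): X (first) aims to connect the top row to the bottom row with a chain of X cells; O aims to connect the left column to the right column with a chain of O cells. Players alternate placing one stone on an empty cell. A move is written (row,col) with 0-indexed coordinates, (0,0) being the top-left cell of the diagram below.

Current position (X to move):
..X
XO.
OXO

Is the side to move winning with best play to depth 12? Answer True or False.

p1 X@[..X/XO./OXO]: (0,0)[X.X/XO./OXO]-1 (0,1)[.XX/XO./OXO]-1 (1,2)[..X/XOX/OXO]+1*
p2 O@[..X/XOX/OXO] terminal -1; root [..X/XO./OXO] d12

X winning at [..X/XO./OXO]: True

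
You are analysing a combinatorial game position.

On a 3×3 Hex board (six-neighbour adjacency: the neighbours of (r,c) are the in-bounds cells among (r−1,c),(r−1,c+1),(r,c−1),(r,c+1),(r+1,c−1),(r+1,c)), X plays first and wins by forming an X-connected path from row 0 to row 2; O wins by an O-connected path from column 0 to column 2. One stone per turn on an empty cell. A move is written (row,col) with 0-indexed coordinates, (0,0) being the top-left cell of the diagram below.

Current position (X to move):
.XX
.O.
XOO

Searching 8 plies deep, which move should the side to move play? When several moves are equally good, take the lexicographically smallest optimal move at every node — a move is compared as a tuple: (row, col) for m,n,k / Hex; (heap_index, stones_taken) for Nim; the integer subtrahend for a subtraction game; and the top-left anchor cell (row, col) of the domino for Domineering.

X's best at [.XX/.O./XOO]: (1,0)

ply 1, X at .XX/.O./XOO | (0,0)=-1→XXX/.O./XOO; (1,0)=+1→.XX/XO./XOO*; (1,2)=-1→.XX/.OX/XOO
ply 2: .XX/XO./XOO is terminal -1 (O); from .XX/.O./XOO depth 8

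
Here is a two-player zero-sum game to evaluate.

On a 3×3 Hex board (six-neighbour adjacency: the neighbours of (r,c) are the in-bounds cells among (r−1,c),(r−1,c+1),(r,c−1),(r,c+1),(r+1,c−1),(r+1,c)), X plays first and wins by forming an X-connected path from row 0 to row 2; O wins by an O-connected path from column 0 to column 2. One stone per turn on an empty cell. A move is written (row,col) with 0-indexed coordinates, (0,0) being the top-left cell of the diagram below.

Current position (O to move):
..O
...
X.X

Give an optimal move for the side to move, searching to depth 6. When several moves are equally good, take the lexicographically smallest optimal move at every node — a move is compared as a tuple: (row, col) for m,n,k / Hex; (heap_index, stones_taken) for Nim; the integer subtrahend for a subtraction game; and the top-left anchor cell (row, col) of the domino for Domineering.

O's best at [..O/.../X.X]: (0,1)

[..O/.../X.X] O move#1: (0,0):-1/O.O/.../X.X, (0,1):+1/.OO/.../X.X*, (1,0):+1/..O/O../X.X, (1,1):-1/..O/.O./X.X, (1,2):-1/..O/..O/X.X, (2,1):-1/..O/.../XOX
[.OO/.../X.X] X move#2: (0,0):-1/XOO/.../X.X*, (1,0):-1/.OO/X../X.X, (1,1):-1/.OO/.X./X.X, (1,2):-1/.OO/..X/X.X, (2,1):-1/.OO/.../XXX
[XOO/.../X.X] O move#3: (1,0):+1/XOO/O../X.X*, (1,1):-1/XOO/.O./X.X, (1,2):-1/XOO/..O/X.X, (2,1):-1/XOO/.../XOX
[XOO/O../X.X] end (terminal -1, X#4); searched ..O/.../X.X to 6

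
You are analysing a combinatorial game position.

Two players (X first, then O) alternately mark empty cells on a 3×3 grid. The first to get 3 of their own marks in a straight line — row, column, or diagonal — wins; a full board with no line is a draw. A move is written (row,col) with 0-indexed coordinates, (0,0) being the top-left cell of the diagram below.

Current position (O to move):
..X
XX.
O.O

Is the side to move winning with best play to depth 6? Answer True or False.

O winning at [..X/XX./O.O]: True

p1 O@[..X/XX./O.O]: (0,0)[O.X/XX./O.O]-1 (0,1)[.OX/XX./O.O]-1 (1,2)[..X/XXO/O.O]+0 (2,1)[..X/XX./OOO]+1*
p2 X@[..X/XX./OOO] terminal -1; root [..X/XX./O.O] d6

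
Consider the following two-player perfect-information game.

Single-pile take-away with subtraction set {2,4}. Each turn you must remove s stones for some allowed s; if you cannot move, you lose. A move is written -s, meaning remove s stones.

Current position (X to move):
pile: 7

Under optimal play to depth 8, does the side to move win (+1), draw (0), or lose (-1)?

ply 1, X at 7 | -2=-1→5*; -4=-1→3
ply 2, O at 5 | -2=-1→3; -4=+1→1*
ply 3: 1 is terminal -1 (X); from 7 depth 8

value(7, X) = -1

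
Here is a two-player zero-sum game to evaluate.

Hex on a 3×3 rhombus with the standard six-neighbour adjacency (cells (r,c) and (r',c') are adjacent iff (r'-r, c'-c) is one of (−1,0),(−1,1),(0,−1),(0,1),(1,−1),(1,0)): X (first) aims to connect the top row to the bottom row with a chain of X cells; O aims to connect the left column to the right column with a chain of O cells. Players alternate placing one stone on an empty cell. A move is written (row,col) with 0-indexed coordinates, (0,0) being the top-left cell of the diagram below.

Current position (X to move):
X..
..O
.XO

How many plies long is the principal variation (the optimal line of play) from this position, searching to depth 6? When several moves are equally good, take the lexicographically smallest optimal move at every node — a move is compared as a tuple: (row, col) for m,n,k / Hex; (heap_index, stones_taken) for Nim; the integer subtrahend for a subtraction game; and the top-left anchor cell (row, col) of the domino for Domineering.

PV length from [X../..O/.XO]: 5 plies

ply 1, X at X../..O/.XO | (0,1)=-1→XX./..O/.XO; (0,2)=-1→X.X/..O/.XO; (1,0)=+1→X../X.O/.XO*; (1,1)=+1→X../.XO/.XO; (2,0)=+1→X../..O/XXO
ply 2, O at X../X.O/.XO | (0,1)=-1→XO./X.O/.XO*; (0,2)=-1→X.O/X.O/.XO; (1,1)=-1→X../XOO/.XO; (2,0)=-1→X../X.O/OXO
ply 3, X at XO./X.O/.XO | (0,2)=+1→XOX/X.O/.XO*; (1,1)=+1→XO./XXO/.XO; (2,0)=+1→XO./X.O/XXO
ply 4, O at XOX/X.O/.XO | (1,1)=-1→XOX/XOO/.XO*; (2,0)=-1→XOX/X.O/OXO
ply 5, X at XOX/XOO/.XO | (2,0)=+1→XOX/XOO/XXO*
ply 6: XOX/XOO/XXO is terminal -1 (O); from X../..O/.XO depth 6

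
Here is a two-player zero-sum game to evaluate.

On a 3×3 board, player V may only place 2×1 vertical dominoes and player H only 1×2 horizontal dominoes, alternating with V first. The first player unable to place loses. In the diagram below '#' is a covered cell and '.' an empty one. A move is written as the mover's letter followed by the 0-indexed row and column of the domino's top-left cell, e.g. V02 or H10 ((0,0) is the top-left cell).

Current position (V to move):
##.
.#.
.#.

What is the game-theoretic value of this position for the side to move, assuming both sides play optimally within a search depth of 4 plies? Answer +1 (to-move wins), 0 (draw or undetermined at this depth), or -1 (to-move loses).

value(##./.#./.#., V) = +1

[##./.#./.#.] V move#1: V02:+1/###/.##/.#.*, V10:+1/##./##./##., V12:+1/##./.##/.##
[###/.##/.#.] end (terminal -1, H#2); searched ##./.#./.#. to 4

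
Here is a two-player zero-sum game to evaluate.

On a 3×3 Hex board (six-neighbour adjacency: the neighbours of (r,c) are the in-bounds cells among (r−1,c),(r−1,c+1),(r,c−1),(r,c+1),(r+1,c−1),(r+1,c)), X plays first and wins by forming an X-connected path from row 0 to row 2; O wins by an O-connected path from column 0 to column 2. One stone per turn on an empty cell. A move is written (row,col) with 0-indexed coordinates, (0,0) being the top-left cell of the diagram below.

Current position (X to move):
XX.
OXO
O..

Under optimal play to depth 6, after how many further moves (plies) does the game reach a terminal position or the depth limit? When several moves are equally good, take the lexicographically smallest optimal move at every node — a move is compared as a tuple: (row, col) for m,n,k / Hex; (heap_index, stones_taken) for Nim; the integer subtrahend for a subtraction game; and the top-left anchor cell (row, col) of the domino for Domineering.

ply 1, X at XX./OXO/O.. | (0,2)=-1→XXX/OXO/O..; (2,1)=+1→XX./OXO/OX.*; (2,2)=-1→XX./OXO/O.X
ply 2: XX./OXO/OX. is terminal -1 (O); from XX./OXO/O.. depth 6

PV length from [XX./OXO/O..]: 1 ply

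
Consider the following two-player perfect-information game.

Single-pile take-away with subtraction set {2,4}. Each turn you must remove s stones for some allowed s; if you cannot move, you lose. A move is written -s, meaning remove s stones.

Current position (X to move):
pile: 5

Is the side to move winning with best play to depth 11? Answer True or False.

ply 1, X at 5 | -2=-1→3; -4=+1→1*
ply 2: 1 is terminal -1 (O); from 5 depth 11

X winning at [5]: True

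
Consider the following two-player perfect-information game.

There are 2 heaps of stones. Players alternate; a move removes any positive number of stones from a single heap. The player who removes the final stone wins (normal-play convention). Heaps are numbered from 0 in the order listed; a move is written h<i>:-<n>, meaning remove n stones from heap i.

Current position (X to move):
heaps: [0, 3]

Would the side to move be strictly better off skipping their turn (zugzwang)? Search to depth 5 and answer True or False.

p1 X@[(0,3)]: h1:-1[(0,2)]-1 h1:-2[(0,1)]-1 h1:-3[(0,0)]+1*
p2 O@[(0,0)] terminal -1; root [(0,3)] d5
if X skipped the turn, O would face:
~ p1 O@[(0,3)]: h1:-1[(0,2)]-1 h1:-2[(0,1)]-1 h1:-3[(0,0)]+1*
~ p2 X@[(0,0)] terminal -1; root [(0,3)] d5
compare (X): move=+1 vs pass=-1

zugzwang((0,3), X) = False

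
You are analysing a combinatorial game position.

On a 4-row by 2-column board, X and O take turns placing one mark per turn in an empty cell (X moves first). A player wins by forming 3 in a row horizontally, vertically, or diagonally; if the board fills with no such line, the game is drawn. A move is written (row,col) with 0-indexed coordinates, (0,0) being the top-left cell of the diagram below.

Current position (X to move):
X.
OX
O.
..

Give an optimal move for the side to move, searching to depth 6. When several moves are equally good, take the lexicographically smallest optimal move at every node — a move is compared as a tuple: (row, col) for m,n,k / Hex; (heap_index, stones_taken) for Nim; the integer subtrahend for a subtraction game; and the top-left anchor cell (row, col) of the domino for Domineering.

ply 1, X at X./OX/O./.. | (0,1)=-1→XX/OX/O./..; (2,1)=-1→X./OX/OX/..; (3,0)=+0→X./OX/O./X.*; (3,1)=-1→X./OX/O./.X
ply 2, O at X./OX/O./X. | (0,1)=+0→XO/OX/O./X.*; (2,1)=+0→X./OX/OO/X.; (3,1)=+0→X./OX/O./XO
ply 3, X at XO/OX/O./X. | (2,1)=+0→XO/OX/OX/X.*; (3,1)=+0→XO/OX/O./XX
ply 4, O at XO/OX/OX/X. | (3,1)=+0→XO/OX/OX/XO*
ply 5: XO/OX/OX/XO is terminal +0 (X); from X./OX/O./.. depth 6

X's best at [X./OX/O./..]: (3,0)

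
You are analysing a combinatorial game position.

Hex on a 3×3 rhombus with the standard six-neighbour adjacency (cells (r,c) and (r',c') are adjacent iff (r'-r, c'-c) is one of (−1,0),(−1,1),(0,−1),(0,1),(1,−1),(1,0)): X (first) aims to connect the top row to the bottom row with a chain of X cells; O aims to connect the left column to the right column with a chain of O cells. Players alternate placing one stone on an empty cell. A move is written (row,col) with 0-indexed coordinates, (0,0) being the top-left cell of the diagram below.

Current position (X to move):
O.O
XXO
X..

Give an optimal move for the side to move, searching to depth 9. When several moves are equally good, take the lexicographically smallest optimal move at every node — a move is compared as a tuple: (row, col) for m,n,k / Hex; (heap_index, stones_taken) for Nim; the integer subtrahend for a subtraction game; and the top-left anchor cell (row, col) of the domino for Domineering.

[O.O/XXO/X..] X move#1: (0,1):+1/OXO/XXO/X..*, (2,1):-1/O.O/XXO/XX., (2,2):-1/O.O/XXO/X.X
[OXO/XXO/X..] end (terminal -1, O#2); searched O.O/XXO/X.. to 9

X's best at [O.O/XXO/X..]: (0,1)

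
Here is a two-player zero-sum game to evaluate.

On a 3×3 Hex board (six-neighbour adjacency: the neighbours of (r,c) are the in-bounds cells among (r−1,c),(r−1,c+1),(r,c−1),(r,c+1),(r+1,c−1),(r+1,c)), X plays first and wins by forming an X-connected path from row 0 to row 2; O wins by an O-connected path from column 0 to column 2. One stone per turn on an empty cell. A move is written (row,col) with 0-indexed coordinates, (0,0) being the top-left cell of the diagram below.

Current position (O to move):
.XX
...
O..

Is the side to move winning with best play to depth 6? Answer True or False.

ply 1, O at .XX/.../O.. | (0,0)=-1→OXX/.../O..; (1,0)=-1→.XX/O../O..; (1,1)=-1→.XX/.O./O..; (1,2)=+1→.XX/..O/O..*; (2,1)=+1→.XX/.../OO.; (2,2)=-1→.XX/.../O.O
ply 2, X at .XX/..O/O.. | (0,0)=-1→XXX/..O/O..*; (1,0)=-1→.XX/X.O/O..; (1,1)=-1→.XX/.XO/O..; (2,1)=-1→.XX/..O/OX.; (2,2)=-1→.XX/..O/O.X
ply 3, O at XXX/..O/O.. | (1,0)=+1→XXX/O.O/O..*; (1,1)=+1→XXX/.OO/O..; (2,1)=+1→XXX/..O/OO.; (2,2)=+1→XXX/..O/O.O
ply 4, X at XXX/O.O/O.. | (1,1)=-1→XXX/OXO/O..*; (2,1)=-1→XXX/O.O/OX.; (2,2)=-1→XXX/O.O/O.X
ply 5, O at XXX/OXO/O.. | (2,1)=+1→XXX/OXO/OO.*; (2,2)=-1→XXX/OXO/O.O
ply 6: XXX/OXO/OO. is terminal -1 (X); from .XX/.../O.. depth 6

O winning at [.XX/.../O..]: True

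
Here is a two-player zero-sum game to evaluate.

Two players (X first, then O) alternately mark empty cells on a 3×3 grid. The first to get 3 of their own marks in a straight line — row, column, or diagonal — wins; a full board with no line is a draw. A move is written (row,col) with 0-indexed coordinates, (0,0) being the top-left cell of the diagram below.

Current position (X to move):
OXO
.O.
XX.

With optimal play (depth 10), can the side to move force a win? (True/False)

[OXO/.O./XX.] X move#1: (1,0):-1/OXO/XO./XX., (1,2):-1/OXO/.OX/XX., (2,2):+1/OXO/.O./XXX*
[OXO/.O./XXX] end (terminal -1, O#2); searched OXO/.O./XX. to 10

X winning at [OXO/.O./XX.]: True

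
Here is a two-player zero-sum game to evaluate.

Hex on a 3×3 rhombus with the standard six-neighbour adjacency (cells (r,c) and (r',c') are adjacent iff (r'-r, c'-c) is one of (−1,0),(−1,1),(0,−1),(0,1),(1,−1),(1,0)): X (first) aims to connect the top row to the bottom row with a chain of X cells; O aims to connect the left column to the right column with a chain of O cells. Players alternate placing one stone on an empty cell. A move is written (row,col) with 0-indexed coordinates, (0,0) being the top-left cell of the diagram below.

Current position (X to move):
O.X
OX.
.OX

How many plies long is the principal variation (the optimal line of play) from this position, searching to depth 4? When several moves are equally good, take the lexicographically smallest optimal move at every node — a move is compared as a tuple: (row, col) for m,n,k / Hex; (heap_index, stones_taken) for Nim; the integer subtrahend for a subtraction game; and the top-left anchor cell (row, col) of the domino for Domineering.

PV length from [O.X/OX./.OX]: 3 plies

ply 1, X at O.X/OX./.OX | (0,1)=+1→OXX/OX./.OX*; (1,2)=+1→O.X/OXX/.OX; (2,0)=+1→O.X/OX./XOX
ply 2, O at OXX/OX./.OX | (1,2)=-1→OXX/OXO/.OX*; (2,0)=-1→OXX/OX./OOX
ply 3, X at OXX/OXO/.OX | (2,0)=+1→OXX/OXO/XOX*
ply 4: OXX/OXO/XOX is terminal -1 (O); from O.X/OX./.OX depth 4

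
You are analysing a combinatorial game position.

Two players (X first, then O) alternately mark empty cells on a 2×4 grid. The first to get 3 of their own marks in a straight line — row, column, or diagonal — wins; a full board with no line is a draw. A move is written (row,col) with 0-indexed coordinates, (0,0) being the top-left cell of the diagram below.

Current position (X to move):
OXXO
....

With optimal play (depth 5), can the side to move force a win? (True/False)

X winning at [OXXO/....]: False

ply 1, X at OXXO/.... | (1,0)=+0→OXXO/X...*; (1,1)=+0→OXXO/.X..; (1,2)=+0→OXXO/..X.; (1,3)=+0→OXXO/...X
ply 2, O at OXXO/X... | (1,1)=+0→OXXO/XO..*; (1,2)=+0→OXXO/X.O.; (1,3)=+0→OXXO/X..O
ply 3, X at OXXO/XO.. | (1,2)=+0→OXXO/XOX.*; (1,3)=+0→OXXO/XO.X
ply 4, O at OXXO/XOX. | (1,3)=+0→OXXO/XOXO*
ply 5: OXXO/XOXO is terminal +0 (X); from OXXO/.... depth 5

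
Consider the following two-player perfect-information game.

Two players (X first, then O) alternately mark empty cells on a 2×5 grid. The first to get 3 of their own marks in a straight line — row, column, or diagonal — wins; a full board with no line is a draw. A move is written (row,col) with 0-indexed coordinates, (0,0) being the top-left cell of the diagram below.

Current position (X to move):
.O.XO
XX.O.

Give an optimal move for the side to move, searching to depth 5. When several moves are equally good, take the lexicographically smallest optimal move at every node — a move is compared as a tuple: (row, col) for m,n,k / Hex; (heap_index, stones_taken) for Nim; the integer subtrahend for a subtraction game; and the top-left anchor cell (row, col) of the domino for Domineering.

[.O.XO/XX.O.] X move#1: (0,0):+0/XO.XO/XX.O., (0,2):+0/.OXXO/XX.O., (1,2):+1/.O.XO/XXXO.*, (1,4):+0/.O.XO/XX.OX
[.O.XO/XXXO.] end (terminal -1, O#2); searched .O.XO/XX.O. to 5

X's best at [.O.XO/XX.O.]: (1,2)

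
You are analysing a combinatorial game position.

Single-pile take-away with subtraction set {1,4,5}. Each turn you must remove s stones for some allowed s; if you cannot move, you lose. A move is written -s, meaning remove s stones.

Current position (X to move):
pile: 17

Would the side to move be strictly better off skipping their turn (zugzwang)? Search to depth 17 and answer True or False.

[17] X move#1: -1:+1/16*, -4:-1/13, -5:-1/12
[16] O move#2: -1:-1/15*, -4:-1/12, -5:-1/11
[15] X move#3: -1:-1/14, -4:-1/11, -5:+1/10*
[10] O move#4: -1:-1/9*, -4:-1/6, -5:-1/5
[9] X move#5: -1:+1/8*, -4:-1/5, -5:-1/4
[8] O move#6: -1:-1/7*, -4:-1/4, -5:-1/3
[7] X move#7: -1:-1/6, -4:-1/3, -5:+1/2*
[2] O move#8: -1:-1/1*
[1] X move#9: -1:+1/0*
[0] end (terminal -1, O#10); searched 17 to 17
if X skipped the turn, O would face:
~ [17] O move#1: -1:+1/16*, -4:-1/13, -5:-1/12
~ [16] X move#2: -1:-1/15*, -4:-1/12, -5:-1/11
~ [15] O move#3: -1:-1/14, -4:-1/11, -5:+1/10*
~ [10] X move#4: -1:-1/9*, -4:-1/6, -5:-1/5
~ [9] O move#5: -1:+1/8*, -4:-1/5, -5:-1/4
~ [8] X move#6: -1:-1/7*, -4:-1/4, -5:-1/3
~ [7] O move#7: -1:-1/6, -4:-1/3, -5:+1/2*
~ [2] X move#8: -1:-1/1*
~ [1] O move#9: -1:+1/0*
~ [0] end (terminal -1, X#10); searched 17 to 17
compare (X): move=+1 vs pass=-1

zugzwang(17, X) = False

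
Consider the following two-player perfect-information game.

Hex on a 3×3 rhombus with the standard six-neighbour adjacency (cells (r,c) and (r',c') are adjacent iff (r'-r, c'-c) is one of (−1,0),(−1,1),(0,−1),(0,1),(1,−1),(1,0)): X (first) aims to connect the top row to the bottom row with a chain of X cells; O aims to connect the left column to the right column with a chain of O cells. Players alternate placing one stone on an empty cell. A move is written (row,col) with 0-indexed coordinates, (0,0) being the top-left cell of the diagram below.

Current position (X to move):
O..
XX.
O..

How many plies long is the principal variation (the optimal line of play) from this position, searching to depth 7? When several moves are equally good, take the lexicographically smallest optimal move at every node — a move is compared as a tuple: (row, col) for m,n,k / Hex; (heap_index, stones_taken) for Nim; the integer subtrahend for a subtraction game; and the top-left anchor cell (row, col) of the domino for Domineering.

PV length from [O../XX./O..]: 5 plies

ply 1, X at O../XX./O.. | (0,1)=-1→OX./XX./O..; (0,2)=-1→O.X/XX./O..; (1,2)=+1→O../XXX/O..*; (2,1)=+1→O../XX./OX.; (2,2)=+1→O../XX./O.X
ply 2, O at O../XXX/O.. | (0,1)=-1→OO./XXX/O..*; (0,2)=-1→O.O/XXX/O..; (2,1)=-1→O../XXX/OO.; (2,2)=-1→O../XXX/O.O
ply 3, X at OO./XXX/O.. | (0,2)=+1→OOX/XXX/O..*; (2,1)=-1→OO./XXX/OX.; (2,2)=-1→OO./XXX/O.X
ply 4, O at OOX/XXX/O.. | (2,1)=-1→OOX/XXX/OO.*; (2,2)=-1→OOX/XXX/O.O
ply 5, X at OOX/XXX/OO. | (2,2)=+1→OOX/XXX/OOX*
ply 6: OOX/XXX/OOX is terminal -1 (O); from O../XX./O.. depth 7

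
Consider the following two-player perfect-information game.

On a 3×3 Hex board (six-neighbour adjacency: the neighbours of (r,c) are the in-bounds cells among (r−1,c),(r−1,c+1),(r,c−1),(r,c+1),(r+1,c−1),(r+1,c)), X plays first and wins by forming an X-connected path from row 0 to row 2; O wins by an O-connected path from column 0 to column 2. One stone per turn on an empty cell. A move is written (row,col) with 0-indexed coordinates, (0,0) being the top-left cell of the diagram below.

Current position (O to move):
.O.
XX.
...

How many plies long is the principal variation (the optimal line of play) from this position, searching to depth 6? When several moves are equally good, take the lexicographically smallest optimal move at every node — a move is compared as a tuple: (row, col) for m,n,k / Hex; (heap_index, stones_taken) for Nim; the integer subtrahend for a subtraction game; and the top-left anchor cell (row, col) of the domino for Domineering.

PV length from [.O./XX./...]: 4 plies

p1 O@[.O./XX./...]: (0,0)[OO./XX./...]-1* (0,2)[.OO/XX./...]-1 (1,2)[.O./XXO/...]-1 (2,0)[.O./XX./O..]-1 (2,1)[.O./XX./.O.]-1 (2,2)[.O./XX./..O]-1
p2 X@[OO./XX./...]: (0,2)[OOX/XX./...]+1* (1,2)[OO./XXX/...]-1 (2,0)[OO./XX./X..]-1 (2,1)[OO./XX./.X.]-1 (2,2)[OO./XX./..X]-1
p3 O@[OOX/XX./...]: (1,2)[OOX/XXO/...]-1* (2,0)[OOX/XX./O..]-1 (2,1)[OOX/XX./.O.]-1 (2,2)[OOX/XX./..O]-1
p4 X@[OOX/XXO/...]: (2,0)[OOX/XXO/X..]+1* (2,1)[OOX/XXO/.X.]+1 (2,2)[OOX/XXO/..X]+1
p5 O@[OOX/XXO/X..] terminal -1; root [.O./XX./...] d6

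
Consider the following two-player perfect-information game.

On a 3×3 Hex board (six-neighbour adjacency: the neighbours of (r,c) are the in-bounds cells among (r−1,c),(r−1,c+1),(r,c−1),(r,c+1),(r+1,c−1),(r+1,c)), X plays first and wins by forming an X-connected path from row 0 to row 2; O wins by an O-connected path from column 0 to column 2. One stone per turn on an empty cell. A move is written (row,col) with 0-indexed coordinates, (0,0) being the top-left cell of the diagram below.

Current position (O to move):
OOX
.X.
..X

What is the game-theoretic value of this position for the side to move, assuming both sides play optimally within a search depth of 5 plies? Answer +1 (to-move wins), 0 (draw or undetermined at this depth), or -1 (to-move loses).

value(OOX/.X./..X, O) = -1

ply 1, O at OOX/.X./..X | (1,0)=-1→OOX/OX./..X*; (1,2)=-1→OOX/.XO/..X; (2,0)=-1→OOX/.X./O.X; (2,1)=-1→OOX/.X./.OX
ply 2, X at OOX/OX./..X | (1,2)=+1→OOX/OXX/..X*; (2,0)=+1→OOX/OX./X.X; (2,1)=+1→OOX/OX./.XX
ply 3: OOX/OXX/..X is terminal -1 (O); from OOX/.X./..X depth 5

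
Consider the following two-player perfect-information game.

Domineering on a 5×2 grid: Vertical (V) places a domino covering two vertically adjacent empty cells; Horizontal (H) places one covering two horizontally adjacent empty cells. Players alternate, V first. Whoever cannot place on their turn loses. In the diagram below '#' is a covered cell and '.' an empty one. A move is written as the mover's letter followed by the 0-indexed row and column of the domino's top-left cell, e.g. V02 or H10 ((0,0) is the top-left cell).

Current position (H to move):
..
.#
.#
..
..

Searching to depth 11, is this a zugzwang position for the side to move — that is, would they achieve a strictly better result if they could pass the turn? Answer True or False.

ply 1, H at ../.#/.#/../.. | H00=-1→##/.#/.#/../..; H30=+1→../.#/.#/##/..*; H40=+1→../.#/.#/../##
ply 2, V at ../.#/.#/##/.. | V00=-1→#./##/.#/##/..*; V10=-1→../##/##/##/..
ply 3, H at #./##/.#/##/.. | H40=+1→#./##/.#/##/##*
ply 4: #./##/.#/##/## is terminal -1 (V); from ../.#/.#/../.. depth 11
if H skipped the turn, V would face:
~ ply 1, V at ../.#/.#/../.. | V00=-1→#./##/.#/../..; V10=-1→../##/##/../..; V20=+1→../.#/##/#./..*; V30=+1→../.#/.#/#./#.; V31=+1→../.#/.#/.#/.#
~ ply 2, H at ../.#/##/#./.. | H00=-1→##/.#/##/#./..*; H40=-1→../.#/##/#./##
~ ply 3, V at ##/.#/##/#./.. | V31=+1→##/.#/##/##/.#*
~ ply 4: ##/.#/##/##/.# is terminal -1 (H); from ../.#/.#/../.. depth 11
compare (H): move=+1 vs pass=-1

zugzwang(../.#/.#/../.., H) = False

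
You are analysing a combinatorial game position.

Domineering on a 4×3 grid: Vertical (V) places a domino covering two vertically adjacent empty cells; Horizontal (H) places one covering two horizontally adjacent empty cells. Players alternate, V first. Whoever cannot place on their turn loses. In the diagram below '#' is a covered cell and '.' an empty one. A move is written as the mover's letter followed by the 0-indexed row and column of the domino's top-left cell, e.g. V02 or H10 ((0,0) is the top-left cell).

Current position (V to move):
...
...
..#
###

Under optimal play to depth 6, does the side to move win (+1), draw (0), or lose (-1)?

[.../.../..#/###] V move#1: V00:-1/#../#../..#/###, V01:+1/.#./.#./..#/###*, V02:-1/..#/..#/..#/###, V10:-1/.../#../#.#/###, V11:+1/.../.#./.##/###
[.#./.#./..#/###] H move#2: H20:-1/.#./.#./###/###*
[.#./.#./###/###] V move#3: V00:+1/##./##./###/###*, V02:+1/.##/.##/###/###
[##./##./###/###] end (terminal -1, H#4); searched .../.../..#/### to 6

value(.../.../..#/###, V) = +1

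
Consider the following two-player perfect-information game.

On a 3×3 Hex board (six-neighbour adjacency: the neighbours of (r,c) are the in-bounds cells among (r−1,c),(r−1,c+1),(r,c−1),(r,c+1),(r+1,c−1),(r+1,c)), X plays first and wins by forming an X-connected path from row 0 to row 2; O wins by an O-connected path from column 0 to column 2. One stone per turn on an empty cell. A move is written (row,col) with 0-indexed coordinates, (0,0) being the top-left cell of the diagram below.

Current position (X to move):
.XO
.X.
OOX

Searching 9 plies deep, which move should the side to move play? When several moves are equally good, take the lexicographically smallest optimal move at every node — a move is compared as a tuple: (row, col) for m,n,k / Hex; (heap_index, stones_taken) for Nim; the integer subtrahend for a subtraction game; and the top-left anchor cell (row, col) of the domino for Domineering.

[.XO/.X./OOX] X move#1: (0,0):-1/XXO/.X./OOX, (1,0):-1/.XO/XX./OOX, (1,2):+1/.XO/.XX/OOX*
[.XO/.XX/OOX] end (terminal -1, O#2); searched .XO/.X./OOX to 9

X's best at [.XO/.X./OOX]: (1,2)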